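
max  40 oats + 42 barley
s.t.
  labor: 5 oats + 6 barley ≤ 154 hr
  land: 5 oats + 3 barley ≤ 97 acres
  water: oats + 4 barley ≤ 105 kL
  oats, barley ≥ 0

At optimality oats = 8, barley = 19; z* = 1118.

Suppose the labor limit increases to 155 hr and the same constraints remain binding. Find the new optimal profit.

1124

Binding: labor and land. Non-binding: water (21 unused).
By complementary slackness, y = 0 for the non-binding constraint.
Dual feasibility on the basic columns requires 5·y_labor + 5·y_land = 40, 6·y_labor + 3·y_land = 42.
This yields shadow prices y_labor = 6, y_land = 2.
Δz = y_labor·Δb = 6 × (1) = 6, so new z* = 1118 + 6 = 1124.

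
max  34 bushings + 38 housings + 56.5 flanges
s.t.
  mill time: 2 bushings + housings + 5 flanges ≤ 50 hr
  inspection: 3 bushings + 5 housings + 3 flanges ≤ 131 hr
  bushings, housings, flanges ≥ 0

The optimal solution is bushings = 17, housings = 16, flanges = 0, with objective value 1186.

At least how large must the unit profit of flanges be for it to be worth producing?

Check each constraint at x*: mill time 50/50 (tight); inspection 131/131 (tight).
Dual feasibility on the basic columns requires 2·y_mill time + 3·y_inspection = 34, 1·y_mill time + 5·y_inspection = 38.
→ y_mill time = 8 and y_inspection = 6.
flanges enters the basis when its profit ≥ yᵀa₃ = 8·5 + 6·3 = 58.

58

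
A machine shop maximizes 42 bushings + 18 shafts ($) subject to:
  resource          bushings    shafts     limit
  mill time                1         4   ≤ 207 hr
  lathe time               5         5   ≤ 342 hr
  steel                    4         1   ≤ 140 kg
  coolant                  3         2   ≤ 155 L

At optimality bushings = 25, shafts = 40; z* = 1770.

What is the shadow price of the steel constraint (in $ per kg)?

6

At the optimum: mill time uses 185 of 207 (slack = 22); lathe time uses 325 of 342 (slack = 17); steel uses 140 of 140 (binding); coolant uses 155 of 155 (binding).
Slack constraints have shadow price 0 (complementary slackness).
Dual feasibility on the basic columns requires 4·y_steel + 3·y_coolant = 42, 1·y_steel + 2·y_coolant = 18.
Solving: y_steel = 6, y_coolant = 6.
Shadow price of steel = 6.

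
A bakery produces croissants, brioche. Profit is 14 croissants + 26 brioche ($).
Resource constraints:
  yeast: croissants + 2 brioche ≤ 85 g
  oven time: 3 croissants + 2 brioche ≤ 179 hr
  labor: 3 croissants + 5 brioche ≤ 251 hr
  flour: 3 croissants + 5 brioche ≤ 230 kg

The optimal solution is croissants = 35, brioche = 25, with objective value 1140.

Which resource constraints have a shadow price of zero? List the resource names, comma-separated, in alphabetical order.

labor, oven time

yeast: 85/85 (binding)
oven time: 155/179 (slack 24)
labor: 230/251 (slack 21)
flour: 230/230 (binding)
By complementary slackness, a constraint with positive slack has shadow price 0 → labor, oven time.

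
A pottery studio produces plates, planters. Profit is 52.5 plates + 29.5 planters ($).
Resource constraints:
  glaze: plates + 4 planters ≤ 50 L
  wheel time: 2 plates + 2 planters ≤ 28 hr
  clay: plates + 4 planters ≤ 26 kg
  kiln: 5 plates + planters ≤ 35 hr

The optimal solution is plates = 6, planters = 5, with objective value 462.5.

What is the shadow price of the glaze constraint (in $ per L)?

0

At the optimum: glaze uses 26 of 50 (slack = 24); wheel time uses 22 of 28 (slack = 6); clay uses 26 of 26 (binding); kiln uses 35 of 35 (binding).
Since glaze, wheel time are not tight, their duals are 0.
From A_Bᵀ y = c: 1·y_clay + 5·y_kiln = 52.5; 4·y_clay + 1·y_kiln = 29.5.
Solving: y_clay = 5, y_kiln = 9.5.
Shadow price of glaze = 0.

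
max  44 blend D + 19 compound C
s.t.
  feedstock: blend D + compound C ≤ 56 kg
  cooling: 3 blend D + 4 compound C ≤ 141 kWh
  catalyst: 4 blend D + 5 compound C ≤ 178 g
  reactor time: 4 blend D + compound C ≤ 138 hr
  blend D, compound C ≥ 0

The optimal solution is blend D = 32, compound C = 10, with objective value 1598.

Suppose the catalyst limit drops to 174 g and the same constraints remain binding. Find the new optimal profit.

Binding: catalyst and reactor time. Non-binding: feedstock (14 unused), cooling (5 unused).
Slack constraints have shadow price 0 (complementary slackness).
Dual feasibility on the basic columns requires 4·y_catalyst + 4·y_reactor time = 44, 5·y_catalyst + 1·y_reactor time = 19.
Solving: y_catalyst = 2, y_reactor time = 9.
Δz = y_catalyst·Δb = 2 × (-4) = -8, so new z* = 1598 − 8 = 1590.

1590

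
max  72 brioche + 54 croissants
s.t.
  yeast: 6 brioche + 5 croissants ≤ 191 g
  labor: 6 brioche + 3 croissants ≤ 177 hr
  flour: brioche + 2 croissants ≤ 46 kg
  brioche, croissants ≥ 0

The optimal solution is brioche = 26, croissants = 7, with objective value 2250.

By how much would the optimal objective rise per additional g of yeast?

9

Binding: yeast and labor. Non-binding: flour (6 unused).
Since flour is not tight, its dual is 0.
Dual feasibility on the basic columns requires 6·y_yeast + 6·y_labor = 72, 5·y_yeast + 3·y_labor = 54.
This yields shadow prices y_yeast = 9, y_labor = 3.
Shadow price of yeast = 9.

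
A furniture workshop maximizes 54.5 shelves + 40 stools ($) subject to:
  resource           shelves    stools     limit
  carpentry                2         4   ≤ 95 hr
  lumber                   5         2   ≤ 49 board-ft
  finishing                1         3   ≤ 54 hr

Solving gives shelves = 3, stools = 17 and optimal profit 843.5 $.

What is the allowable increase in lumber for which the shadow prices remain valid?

Binding constraints: lumber, finishing. The basis is B = [[5,2],[1,3]] with det 13.
Per unit increase in lumber, x* moves by d = (0.2308, -0.0769).
The basis stays optimal until carpentry becomes binding; allowable increase = 136.5 board-ft.

136.5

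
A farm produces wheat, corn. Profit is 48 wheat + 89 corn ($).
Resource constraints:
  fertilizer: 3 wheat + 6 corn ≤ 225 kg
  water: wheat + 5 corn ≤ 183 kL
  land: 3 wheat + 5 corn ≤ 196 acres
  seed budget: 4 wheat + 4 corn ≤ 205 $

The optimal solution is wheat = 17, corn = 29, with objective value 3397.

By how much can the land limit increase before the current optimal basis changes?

5.25

Binding constraints: fertilizer, land. The basis is B = [[3,6],[3,5]] with det -3.
Per unit increase in land, x* moves by d = (2, -1).
The basis stays optimal until seed budget becomes binding; allowable increase = 5.25 acres.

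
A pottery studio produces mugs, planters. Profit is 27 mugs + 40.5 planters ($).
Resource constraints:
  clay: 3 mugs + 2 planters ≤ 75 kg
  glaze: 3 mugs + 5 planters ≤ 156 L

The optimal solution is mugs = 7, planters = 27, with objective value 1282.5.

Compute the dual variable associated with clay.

1.5

Both clay and glaze are binding at x*.
From A_Bᵀ y = c: 3·y_clay + 3·y_glaze = 27; 2·y_clay + 5·y_glaze = 40.5.
→ y_clay = 1.5 and y_glaze = 7.5.
Shadow price of clay = 1.5.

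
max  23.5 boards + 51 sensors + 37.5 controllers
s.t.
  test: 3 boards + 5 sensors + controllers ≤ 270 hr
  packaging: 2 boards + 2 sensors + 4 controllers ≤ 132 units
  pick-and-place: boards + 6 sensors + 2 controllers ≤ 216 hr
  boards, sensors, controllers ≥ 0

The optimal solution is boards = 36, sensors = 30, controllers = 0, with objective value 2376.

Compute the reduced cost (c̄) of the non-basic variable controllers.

Binding: packaging and pick-and-place. Non-binding: test (12 unused).
Since test is not tight, its dual is 0.
Dual feasibility on the basic columns requires 2·y_packaging + 1·y_pick-and-place = 23.5, 2·y_packaging + 6·y_pick-and-place = 51.
This yields shadow prices y_packaging = 9, y_pick-and-place = 5.5.
Reduced cost of controllers: c₃ − yᵀa₃ = 37.5 − (9·4 + 5.5·2) = 37.5 − 47 = -9.5.

-9.5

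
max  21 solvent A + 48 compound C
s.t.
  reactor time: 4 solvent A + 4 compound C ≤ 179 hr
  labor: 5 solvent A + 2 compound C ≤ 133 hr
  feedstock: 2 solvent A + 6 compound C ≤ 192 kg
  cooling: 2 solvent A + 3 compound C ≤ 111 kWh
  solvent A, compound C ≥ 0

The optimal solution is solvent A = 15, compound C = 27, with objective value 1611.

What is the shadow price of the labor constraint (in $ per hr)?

At the optimum: reactor time uses 168 of 179 (slack = 11); labor uses 129 of 133 (slack = 4); feedstock uses 192 of 192 (binding); cooling uses 111 of 111 (binding).
Slack constraints have shadow price 0 (complementary slackness).
Dual feasibility on the basic columns requires 2·y_feedstock + 2·y_cooling = 21, 6·y_feedstock + 3·y_cooling = 48.
→ y_feedstock = 5.5 and y_cooling = 5.
Shadow price of labor = 0.

0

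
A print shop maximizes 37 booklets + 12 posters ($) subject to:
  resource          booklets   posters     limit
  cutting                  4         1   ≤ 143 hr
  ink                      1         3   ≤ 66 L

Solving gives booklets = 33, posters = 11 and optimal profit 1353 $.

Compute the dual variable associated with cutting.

9

At the optimum: cutting uses 143 of 143 (binding); ink uses 66 of 66 (binding).
The binding rows give the dual system: 4·y_cutting + 1·y_ink = 37 and 1·y_cutting + 3·y_ink = 12.
This yields shadow prices y_cutting = 9, y_ink = 1.
Shadow price of cutting = 9.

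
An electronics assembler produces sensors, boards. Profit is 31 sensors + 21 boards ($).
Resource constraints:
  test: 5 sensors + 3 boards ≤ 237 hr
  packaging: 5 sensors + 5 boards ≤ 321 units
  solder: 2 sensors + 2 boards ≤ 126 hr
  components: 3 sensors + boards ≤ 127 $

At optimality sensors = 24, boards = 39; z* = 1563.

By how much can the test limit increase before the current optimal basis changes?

Binding constraints: test, solder. The basis is B = [[5,3],[2,2]] with det 4.
Per unit increase in test, x* moves by d = (0.5, -0.5).
The basis stays optimal until components becomes binding; allowable increase = 16 hr.

16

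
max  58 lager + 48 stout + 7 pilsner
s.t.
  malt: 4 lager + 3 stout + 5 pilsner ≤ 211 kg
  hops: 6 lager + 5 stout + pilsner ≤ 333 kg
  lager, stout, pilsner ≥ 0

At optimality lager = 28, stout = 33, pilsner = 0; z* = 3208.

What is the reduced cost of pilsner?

At the optimum: malt uses 211 of 211 (binding); hops uses 333 of 333 (binding).
The binding rows give the dual system: 4·y_malt + 6·y_hops = 58 and 3·y_malt + 5·y_hops = 48.
→ y_malt = 1 and y_hops = 9.
Reduced cost of pilsner: c₃ − yᵀa₃ = 7 − (1·5 + 9·1) = 7 − 14 = -7.

-7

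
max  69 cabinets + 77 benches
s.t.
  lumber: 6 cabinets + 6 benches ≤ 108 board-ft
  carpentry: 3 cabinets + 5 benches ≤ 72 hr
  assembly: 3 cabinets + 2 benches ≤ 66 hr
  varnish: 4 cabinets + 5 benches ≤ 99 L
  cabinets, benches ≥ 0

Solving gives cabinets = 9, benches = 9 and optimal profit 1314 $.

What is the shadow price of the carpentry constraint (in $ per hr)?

Check each constraint at x*: lumber 108/108 (tight); carpentry 72/72 (tight); assembly 45/66 (slack 21); varnish 81/99 (slack 18).
By complementary slackness, y = 0 for the non-binding constraints.
From A_Bᵀ y = c: 6·y_lumber + 3·y_carpentry = 69; 6·y_lumber + 5·y_carpentry = 77.
Solving: y_lumber = 9.5, y_carpentry = 4.
Shadow price of carpentry = 4.

4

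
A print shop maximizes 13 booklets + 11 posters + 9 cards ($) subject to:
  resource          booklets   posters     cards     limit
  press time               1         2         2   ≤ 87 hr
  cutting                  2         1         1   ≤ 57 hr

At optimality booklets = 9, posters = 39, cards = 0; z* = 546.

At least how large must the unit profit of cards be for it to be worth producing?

11

Both press time and cutting are binding at x*.
Dual feasibility on the basic columns requires 1·y_press time + 2·y_cutting = 13, 2·y_press time + 1·y_cutting = 11.
→ y_press time = 3 and y_cutting = 5.
cards enters the basis when its profit ≥ yᵀa₃ = 3·2 + 5·1 = 11.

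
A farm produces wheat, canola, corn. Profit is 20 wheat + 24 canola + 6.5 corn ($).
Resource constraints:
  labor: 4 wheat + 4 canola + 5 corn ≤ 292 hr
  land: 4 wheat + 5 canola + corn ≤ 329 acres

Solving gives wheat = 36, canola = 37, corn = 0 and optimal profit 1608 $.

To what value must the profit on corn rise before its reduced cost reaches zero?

9

Both labor and land are binding at x*.
The binding rows give the dual system: 4·y_labor + 4·y_land = 20 and 4·y_labor + 5·y_land = 24.
This yields shadow prices y_labor = 1, y_land = 4.
corn enters the basis when its profit ≥ yᵀa₃ = 1·5 + 4·1 = 9.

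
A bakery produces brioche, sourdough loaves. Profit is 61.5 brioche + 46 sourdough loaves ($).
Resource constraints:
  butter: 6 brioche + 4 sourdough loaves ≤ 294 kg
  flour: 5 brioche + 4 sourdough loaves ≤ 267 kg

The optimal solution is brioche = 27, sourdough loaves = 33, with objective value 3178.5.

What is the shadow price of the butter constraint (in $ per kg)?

4

Both butter and flour are binding at x*.
From A_Bᵀ y = c: 6·y_butter + 5·y_flour = 61.5; 4·y_butter + 4·y_flour = 46.
→ y_butter = 4 and y_flour = 7.5.
Shadow price of butter = 4.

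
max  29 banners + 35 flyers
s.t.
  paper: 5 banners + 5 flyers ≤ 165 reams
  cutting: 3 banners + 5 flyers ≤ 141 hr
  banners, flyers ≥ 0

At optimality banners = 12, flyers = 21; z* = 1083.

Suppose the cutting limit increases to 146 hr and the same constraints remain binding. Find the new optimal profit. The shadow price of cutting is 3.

1098

Δb = 5, so new z* = 1083 + (3)·(5) = 1083 + 15 = 1098.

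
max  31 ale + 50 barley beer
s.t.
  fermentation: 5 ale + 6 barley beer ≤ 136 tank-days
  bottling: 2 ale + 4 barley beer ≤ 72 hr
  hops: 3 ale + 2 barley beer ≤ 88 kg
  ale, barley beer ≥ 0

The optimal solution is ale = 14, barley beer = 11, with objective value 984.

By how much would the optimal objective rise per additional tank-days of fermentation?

Binding: fermentation and bottling. Non-binding: hops (24 unused).
By complementary slackness, y = 0 for the non-binding constraint.
The binding rows give the dual system: 5·y_fermentation + 2·y_bottling = 31 and 6·y_fermentation + 4·y_bottling = 50.
Solving: y_fermentation = 3, y_bottling = 8.
Shadow price of fermentation = 3.

3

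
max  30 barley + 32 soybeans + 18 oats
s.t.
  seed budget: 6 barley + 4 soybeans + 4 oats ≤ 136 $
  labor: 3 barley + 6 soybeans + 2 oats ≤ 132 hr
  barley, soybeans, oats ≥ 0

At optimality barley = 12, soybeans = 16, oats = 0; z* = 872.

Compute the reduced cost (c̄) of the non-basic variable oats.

Check each constraint at x*: seed budget 136/136 (tight); labor 132/132 (tight).
From A_Bᵀ y = c: 6·y_seed budget + 3·y_labor = 30; 4·y_seed budget + 6·y_labor = 32.
This yields shadow prices y_seed budget = 3.5, y_labor = 3.
Reduced cost of oats: c₃ − yᵀa₃ = 18 − (3.5·4 + 3·2) = 18 − 20 = -2.

-2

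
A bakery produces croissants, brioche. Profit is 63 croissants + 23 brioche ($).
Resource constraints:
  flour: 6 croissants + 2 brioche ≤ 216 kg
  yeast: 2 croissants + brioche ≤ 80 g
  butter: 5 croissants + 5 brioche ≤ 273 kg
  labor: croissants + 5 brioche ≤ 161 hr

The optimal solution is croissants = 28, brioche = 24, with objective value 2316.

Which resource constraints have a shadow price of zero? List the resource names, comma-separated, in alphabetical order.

flour: 216/216 (binding)
yeast: 80/80 (binding)
butter: 260/273 (slack 13)
labor: 148/161 (slack 13)
By complementary slackness, a constraint with positive slack has shadow price 0 → butter, labor.

butter, labor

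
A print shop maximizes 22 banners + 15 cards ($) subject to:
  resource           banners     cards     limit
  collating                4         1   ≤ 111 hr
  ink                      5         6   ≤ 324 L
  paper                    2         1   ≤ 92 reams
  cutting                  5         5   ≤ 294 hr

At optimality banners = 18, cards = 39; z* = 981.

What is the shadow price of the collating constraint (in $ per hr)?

At the optimum: collating uses 111 of 111 (binding); ink uses 324 of 324 (binding); paper uses 75 of 92 (slack = 17); cutting uses 285 of 294 (slack = 9).
Slack constraints have shadow price 0 (complementary slackness).
From A_Bᵀ y = c: 4·y_collating + 5·y_ink = 22; 1·y_collating + 6·y_ink = 15.
Solving: y_collating = 3, y_ink = 2.
Shadow price of collating = 3.

3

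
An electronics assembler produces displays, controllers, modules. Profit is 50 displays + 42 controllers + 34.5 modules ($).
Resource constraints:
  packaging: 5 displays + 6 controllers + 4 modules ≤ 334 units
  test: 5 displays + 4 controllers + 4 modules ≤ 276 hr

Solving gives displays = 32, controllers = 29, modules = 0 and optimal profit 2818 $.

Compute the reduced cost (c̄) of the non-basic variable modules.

Both packaging and test are binding at x*.
The binding rows give the dual system: 5·y_packaging + 5·y_test = 50 and 6·y_packaging + 4·y_test = 42.
→ y_packaging = 1 and y_test = 9.
Reduced cost of modules: c₃ − yᵀa₃ = 34.5 − (1·4 + 9·4) = 34.5 − 40 = -5.5.

-5.5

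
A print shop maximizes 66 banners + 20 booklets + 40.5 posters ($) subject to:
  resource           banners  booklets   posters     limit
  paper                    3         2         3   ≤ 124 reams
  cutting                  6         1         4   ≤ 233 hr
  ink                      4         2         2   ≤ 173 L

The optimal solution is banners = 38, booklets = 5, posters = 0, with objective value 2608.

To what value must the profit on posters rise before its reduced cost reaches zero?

Check each constraint at x*: paper 124/124 (tight); cutting 233/233 (tight); ink 162/173 (slack 11).
Since ink is not tight, its dual is 0.
From A_Bᵀ y = c: 3·y_paper + 6·y_cutting = 66; 2·y_paper + 1·y_cutting = 20.
→ y_paper = 6 and y_cutting = 8.
posters enters the basis when its profit ≥ yᵀa₃ = 6·3 + 8·4 = 50.

50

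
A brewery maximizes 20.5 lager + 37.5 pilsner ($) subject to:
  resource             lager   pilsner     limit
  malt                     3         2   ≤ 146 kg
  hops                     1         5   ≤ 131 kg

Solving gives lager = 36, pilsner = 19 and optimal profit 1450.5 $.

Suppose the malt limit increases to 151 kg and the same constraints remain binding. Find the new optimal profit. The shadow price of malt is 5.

1475.5

Δb = 5, so new z* = 1450.5 + (5)·(5) = 1450.5 + 25 = 1475.5.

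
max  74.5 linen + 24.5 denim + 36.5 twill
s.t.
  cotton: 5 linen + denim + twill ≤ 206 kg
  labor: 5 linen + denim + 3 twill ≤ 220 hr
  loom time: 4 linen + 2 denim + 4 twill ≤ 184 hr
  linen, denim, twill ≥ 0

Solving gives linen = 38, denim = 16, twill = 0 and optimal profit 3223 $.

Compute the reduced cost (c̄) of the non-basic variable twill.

-4

At the optimum: cotton uses 206 of 206 (binding); labor uses 206 of 220 (slack = 14); loom time uses 184 of 184 (binding).
Slack constraints have shadow price 0 (complementary slackness).
The binding rows give the dual system: 5·y_cotton + 4·y_loom time = 74.5 and 1·y_cotton + 2·y_loom time = 24.5.
This yields shadow prices y_cotton = 8.5, y_loom time = 8.
Reduced cost of twill: c₃ − yᵀa₃ = 36.5 − (8.5·1 + 8·4) = 36.5 − 40.5 = -4.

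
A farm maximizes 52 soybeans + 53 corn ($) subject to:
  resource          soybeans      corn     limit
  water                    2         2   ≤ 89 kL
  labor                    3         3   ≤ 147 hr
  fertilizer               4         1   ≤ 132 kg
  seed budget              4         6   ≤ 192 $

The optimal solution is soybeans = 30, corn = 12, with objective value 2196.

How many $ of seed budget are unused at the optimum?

0

seed budget used = 4·30 + 6·12 = 192; slack = 192 − 192 = 0.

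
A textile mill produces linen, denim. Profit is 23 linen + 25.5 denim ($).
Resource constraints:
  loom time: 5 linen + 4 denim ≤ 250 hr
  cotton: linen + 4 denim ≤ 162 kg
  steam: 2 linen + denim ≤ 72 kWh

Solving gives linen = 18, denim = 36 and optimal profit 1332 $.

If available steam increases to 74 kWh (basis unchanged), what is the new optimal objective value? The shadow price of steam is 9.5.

1351

Δb = 2, so new z* = 1332 + (9.5)·(2) = 1332 + 19 = 1351.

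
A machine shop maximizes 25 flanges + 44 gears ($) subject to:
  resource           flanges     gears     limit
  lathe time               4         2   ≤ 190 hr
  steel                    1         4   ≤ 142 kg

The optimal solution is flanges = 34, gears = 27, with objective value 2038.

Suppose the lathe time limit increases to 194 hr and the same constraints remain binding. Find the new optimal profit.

Check each constraint at x*: lathe time 190/190 (tight); steel 142/142 (tight).
From A_Bᵀ y = c: 4·y_lathe time + 1·y_steel = 25; 2·y_lathe time + 4·y_steel = 44.
This yields shadow prices y_lathe time = 4, y_steel = 9.
Δz = y_lathe time·Δb = 4 × (4) = 16, so new z* = 2038 + 16 = 2054.

2054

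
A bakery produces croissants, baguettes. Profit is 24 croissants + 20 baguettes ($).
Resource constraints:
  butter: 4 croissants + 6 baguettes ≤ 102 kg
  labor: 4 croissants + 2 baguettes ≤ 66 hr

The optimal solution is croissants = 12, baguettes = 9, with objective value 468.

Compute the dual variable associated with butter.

Check each constraint at x*: butter 102/102 (tight); labor 66/66 (tight).
From A_Bᵀ y = c: 4·y_butter + 4·y_labor = 24; 6·y_butter + 2·y_labor = 20.
→ y_butter = 2 and y_labor = 4.
Shadow price of butter = 2.

2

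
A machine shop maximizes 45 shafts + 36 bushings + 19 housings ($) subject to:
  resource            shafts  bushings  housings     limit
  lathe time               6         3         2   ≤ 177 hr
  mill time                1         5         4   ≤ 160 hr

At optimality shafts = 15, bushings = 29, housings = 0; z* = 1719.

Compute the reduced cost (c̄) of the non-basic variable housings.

Check each constraint at x*: lathe time 177/177 (tight); mill time 160/160 (tight).
The binding rows give the dual system: 6·y_lathe time + 1·y_mill time = 45 and 3·y_lathe time + 5·y_mill time = 36.
→ y_lathe time = 7 and y_mill time = 3.
Reduced cost of housings: c₃ − yᵀa₃ = 19 − (7·2 + 3·4) = 19 − 26 = -7.

-7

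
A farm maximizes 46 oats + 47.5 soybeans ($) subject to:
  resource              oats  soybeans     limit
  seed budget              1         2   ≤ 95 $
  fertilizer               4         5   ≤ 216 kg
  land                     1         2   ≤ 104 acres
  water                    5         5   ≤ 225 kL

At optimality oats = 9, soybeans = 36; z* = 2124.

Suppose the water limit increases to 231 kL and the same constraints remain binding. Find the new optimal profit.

2172

Check each constraint at x*: seed budget 81/95 (slack 14); fertilizer 216/216 (tight); land 81/104 (slack 23); water 225/225 (tight).
Since seed budget, land are not tight, their duals are 0.
The binding rows give the dual system: 4·y_fertilizer + 5·y_water = 46 and 5·y_fertilizer + 5·y_water = 47.5.
Solving: y_fertilizer = 1.5, y_water = 8.
Δz = y_water·Δb = 8 × (6) = 48, so new z* = 2124 + 48 = 2172.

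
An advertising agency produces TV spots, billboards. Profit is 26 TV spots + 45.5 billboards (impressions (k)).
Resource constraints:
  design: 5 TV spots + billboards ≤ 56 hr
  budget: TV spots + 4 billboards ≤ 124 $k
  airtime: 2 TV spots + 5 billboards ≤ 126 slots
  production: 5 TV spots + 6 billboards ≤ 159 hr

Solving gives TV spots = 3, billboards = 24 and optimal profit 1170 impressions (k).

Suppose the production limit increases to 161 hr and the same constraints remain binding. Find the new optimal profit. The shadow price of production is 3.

Δb = 2, so new z* = 1170 + (3)·(2) = 1170 + 6 = 1176.

1176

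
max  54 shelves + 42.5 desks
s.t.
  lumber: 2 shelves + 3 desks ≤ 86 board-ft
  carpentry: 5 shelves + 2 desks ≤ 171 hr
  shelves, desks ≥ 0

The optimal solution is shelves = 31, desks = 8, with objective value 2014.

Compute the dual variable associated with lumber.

9.5

Both lumber and carpentry are binding at x*.
Dual feasibility on the basic columns requires 2·y_lumber + 5·y_carpentry = 54, 3·y_lumber + 2·y_carpentry = 42.5.
This yields shadow prices y_lumber = 9.5, y_carpentry = 7.
Shadow price of lumber = 9.5.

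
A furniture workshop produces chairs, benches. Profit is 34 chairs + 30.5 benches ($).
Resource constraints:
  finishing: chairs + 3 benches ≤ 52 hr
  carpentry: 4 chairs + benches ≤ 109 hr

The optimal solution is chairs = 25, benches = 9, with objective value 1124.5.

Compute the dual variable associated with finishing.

8

Check each constraint at x*: finishing 52/52 (tight); carpentry 109/109 (tight).
Dual feasibility on the basic columns requires 1·y_finishing + 4·y_carpentry = 34, 3·y_finishing + 1·y_carpentry = 30.5.
Solving: y_finishing = 8, y_carpentry = 6.5.
Shadow price of finishing = 8.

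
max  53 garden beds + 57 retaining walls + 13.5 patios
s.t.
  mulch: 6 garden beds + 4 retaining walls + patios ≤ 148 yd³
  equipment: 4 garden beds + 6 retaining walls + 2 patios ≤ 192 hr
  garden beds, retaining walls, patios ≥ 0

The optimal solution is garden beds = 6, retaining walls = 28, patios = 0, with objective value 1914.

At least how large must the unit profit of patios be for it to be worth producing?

17.5

At the optimum: mulch uses 148 of 148 (binding); equipment uses 192 of 192 (binding).
The binding rows give the dual system: 6·y_mulch + 4·y_equipment = 53 and 4·y_mulch + 6·y_equipment = 57.
→ y_mulch = 4.5 and y_equipment = 6.5.
patios enters the basis when its profit ≥ yᵀa₃ = 4.5·1 + 6.5·2 = 17.5.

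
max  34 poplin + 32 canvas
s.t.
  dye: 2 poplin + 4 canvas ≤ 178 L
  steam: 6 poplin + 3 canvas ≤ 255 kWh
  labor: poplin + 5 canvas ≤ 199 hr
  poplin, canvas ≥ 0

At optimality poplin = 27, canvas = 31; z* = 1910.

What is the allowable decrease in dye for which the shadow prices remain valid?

93

Binding constraints: dye, steam. The basis is B = [[2,4],[6,3]] with det -18.
Per unit decrease in dye, x* moves by d = (0.1667, -0.3333).
The basis stays optimal until canvas reaches 0; allowable decrease = 93 L.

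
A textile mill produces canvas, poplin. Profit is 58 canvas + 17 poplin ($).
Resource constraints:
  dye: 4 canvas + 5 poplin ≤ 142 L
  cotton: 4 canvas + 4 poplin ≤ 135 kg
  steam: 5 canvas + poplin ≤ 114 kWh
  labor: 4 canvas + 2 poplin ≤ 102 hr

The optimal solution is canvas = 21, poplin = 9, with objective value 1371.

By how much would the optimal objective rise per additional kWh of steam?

Binding: steam and labor. Non-binding: dye (13 unused), cotton (15 unused).
Slack constraints have shadow price 0 (complementary slackness).
Dual feasibility on the basic columns requires 5·y_steam + 4·y_labor = 58, 1·y_steam + 2·y_labor = 17.
This yields shadow prices y_steam = 8, y_labor = 4.5.
Shadow price of steam = 8.

8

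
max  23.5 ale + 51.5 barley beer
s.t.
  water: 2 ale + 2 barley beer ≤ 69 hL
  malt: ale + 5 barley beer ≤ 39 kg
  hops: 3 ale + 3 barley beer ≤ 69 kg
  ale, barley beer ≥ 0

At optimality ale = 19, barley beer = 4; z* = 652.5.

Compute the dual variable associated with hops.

5.5

Binding: malt and hops. Non-binding: water (23 unused).
Since water is not tight, its dual is 0.
The binding rows give the dual system: 1·y_malt + 3·y_hops = 23.5 and 5·y_malt + 3·y_hops = 51.5.
→ y_malt = 7 and y_hops = 5.5.
Shadow price of hops = 5.5.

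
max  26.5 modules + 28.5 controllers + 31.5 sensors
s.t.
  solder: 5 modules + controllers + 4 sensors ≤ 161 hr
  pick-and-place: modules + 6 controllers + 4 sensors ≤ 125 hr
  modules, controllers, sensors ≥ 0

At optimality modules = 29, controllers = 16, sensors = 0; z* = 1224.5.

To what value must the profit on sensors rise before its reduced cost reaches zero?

34

At the optimum: solder uses 161 of 161 (binding); pick-and-place uses 125 of 125 (binding).
Dual feasibility on the basic columns requires 5·y_solder + 1·y_pick-and-place = 26.5, 1·y_solder + 6·y_pick-and-place = 28.5.
→ y_solder = 4.5 and y_pick-and-place = 4.
sensors enters the basis when its profit ≥ yᵀa₃ = 4.5·4 + 4·4 = 34.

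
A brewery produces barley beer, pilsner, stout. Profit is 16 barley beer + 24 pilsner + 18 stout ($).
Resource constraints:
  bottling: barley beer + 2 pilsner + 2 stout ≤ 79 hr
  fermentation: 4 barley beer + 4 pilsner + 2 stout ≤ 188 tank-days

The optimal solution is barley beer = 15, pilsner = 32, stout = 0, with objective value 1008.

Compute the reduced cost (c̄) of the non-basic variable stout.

Both bottling and fermentation are binding at x*.
From A_Bᵀ y = c: 1·y_bottling + 4·y_fermentation = 16; 2·y_bottling + 4·y_fermentation = 24.
This yields shadow prices y_bottling = 8, y_fermentation = 2.
Reduced cost of stout: c₃ − yᵀa₃ = 18 − (8·2 + 2·2) = 18 − 20 = -2.

-2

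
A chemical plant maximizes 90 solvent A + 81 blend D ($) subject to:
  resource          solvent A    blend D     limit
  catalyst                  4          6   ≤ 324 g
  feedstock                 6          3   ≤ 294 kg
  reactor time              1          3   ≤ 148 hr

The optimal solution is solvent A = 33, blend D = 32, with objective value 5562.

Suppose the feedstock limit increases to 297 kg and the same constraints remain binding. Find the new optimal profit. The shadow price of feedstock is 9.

Δb = 3, so new z* = 5562 + (9)·(3) = 5562 + 27 = 5589.

5589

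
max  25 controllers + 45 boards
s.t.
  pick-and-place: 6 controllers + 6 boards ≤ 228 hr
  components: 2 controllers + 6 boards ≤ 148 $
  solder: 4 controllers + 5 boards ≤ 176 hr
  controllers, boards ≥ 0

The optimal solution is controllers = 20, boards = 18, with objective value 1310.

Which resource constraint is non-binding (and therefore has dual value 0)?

pick-and-place: 228/228 (binding)
components: 148/148 (binding)
solder: 170/176 (slack 6)
By complementary slackness, a constraint with positive slack has shadow price 0 → solder.

solder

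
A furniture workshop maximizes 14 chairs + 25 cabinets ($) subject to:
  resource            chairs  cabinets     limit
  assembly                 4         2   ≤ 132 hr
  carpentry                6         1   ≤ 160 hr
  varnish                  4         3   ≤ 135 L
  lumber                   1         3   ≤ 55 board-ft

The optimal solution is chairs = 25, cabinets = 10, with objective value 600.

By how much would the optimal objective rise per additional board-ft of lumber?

8

At the optimum: assembly uses 120 of 132 (slack = 12); carpentry uses 160 of 160 (binding); varnish uses 130 of 135 (slack = 5); lumber uses 55 of 55 (binding).
Since assembly, varnish are not tight, their duals are 0.
The binding rows give the dual system: 6·y_carpentry + 1·y_lumber = 14 and 1·y_carpentry + 3·y_lumber = 25.
→ y_carpentry = 1 and y_lumber = 8.
Shadow price of lumber = 8.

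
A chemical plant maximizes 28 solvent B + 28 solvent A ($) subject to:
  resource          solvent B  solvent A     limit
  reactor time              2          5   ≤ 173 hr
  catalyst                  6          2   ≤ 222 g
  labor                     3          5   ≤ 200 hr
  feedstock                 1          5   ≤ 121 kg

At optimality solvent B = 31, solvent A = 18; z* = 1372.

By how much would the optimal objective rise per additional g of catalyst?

Check each constraint at x*: reactor time 152/173 (slack 21); catalyst 222/222 (tight); labor 183/200 (slack 17); feedstock 121/121 (tight).
By complementary slackness, y = 0 for the non-binding constraints.
From A_Bᵀ y = c: 6·y_catalyst + 1·y_feedstock = 28; 2·y_catalyst + 5·y_feedstock = 28.
Solving: y_catalyst = 4, y_feedstock = 4.
Shadow price of catalyst = 4.

4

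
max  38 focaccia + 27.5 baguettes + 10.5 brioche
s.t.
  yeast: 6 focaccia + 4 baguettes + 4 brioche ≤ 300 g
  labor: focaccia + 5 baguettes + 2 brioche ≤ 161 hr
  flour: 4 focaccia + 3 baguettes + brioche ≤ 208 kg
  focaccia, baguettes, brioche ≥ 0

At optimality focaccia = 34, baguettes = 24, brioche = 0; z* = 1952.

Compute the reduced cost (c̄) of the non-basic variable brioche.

-4

Check each constraint at x*: yeast 300/300 (tight); labor 154/161 (slack 7); flour 208/208 (tight).
Slack constraints have shadow price 0 (complementary slackness).
From A_Bᵀ y = c: 6·y_yeast + 4·y_flour = 38; 4·y_yeast + 3·y_flour = 27.5.
This yields shadow prices y_yeast = 2, y_flour = 6.5.
Reduced cost of brioche: c₃ − yᵀa₃ = 10.5 − (2·4 + 6.5·1) = 10.5 − 14.5 = -4.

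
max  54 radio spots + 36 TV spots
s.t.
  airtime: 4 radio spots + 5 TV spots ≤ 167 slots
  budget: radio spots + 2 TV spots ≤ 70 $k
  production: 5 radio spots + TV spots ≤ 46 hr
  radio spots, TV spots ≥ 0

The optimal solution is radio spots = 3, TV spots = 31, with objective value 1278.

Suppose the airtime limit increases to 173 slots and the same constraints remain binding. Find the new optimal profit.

Check each constraint at x*: airtime 167/167 (tight); budget 65/70 (slack 5); production 46/46 (tight).
Since budget is not tight, its dual is 0.
Dual feasibility on the basic columns requires 4·y_airtime + 5·y_production = 54, 5·y_airtime + 1·y_production = 36.
This yields shadow prices y_airtime = 6, y_production = 6.
Δz = y_airtime·Δb = 6 × (6) = 36, so new z* = 1278 + 36 = 1314.

1314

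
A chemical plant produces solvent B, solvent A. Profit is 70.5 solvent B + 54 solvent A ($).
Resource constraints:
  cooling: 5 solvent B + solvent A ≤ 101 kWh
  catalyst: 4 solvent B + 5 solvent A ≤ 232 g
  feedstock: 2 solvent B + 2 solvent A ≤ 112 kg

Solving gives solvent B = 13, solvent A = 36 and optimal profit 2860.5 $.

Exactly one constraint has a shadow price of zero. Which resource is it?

cooling: 101/101 (binding)
catalyst: 232/232 (binding)
feedstock: 98/112 (slack 14)
By complementary slackness, a constraint with positive slack has shadow price 0 → feedstock.

feedstock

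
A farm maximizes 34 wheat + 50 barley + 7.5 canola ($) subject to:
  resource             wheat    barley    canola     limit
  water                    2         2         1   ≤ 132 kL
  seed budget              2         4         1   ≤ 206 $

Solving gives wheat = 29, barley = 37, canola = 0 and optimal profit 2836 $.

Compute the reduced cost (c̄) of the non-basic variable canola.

Check each constraint at x*: water 132/132 (tight); seed budget 206/206 (tight).
The binding rows give the dual system: 2·y_water + 2·y_seed budget = 34 and 2·y_water + 4·y_seed budget = 50.
Solving: y_water = 9, y_seed budget = 8.
Reduced cost of canola: c₃ − yᵀa₃ = 7.5 − (9·1 + 8·1) = 7.5 − 17 = -9.5.

-9.5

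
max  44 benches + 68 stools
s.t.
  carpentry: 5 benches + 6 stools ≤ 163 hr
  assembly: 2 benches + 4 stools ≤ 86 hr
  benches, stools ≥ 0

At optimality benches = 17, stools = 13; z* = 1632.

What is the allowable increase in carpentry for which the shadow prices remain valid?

52

Binding constraints: carpentry, assembly. The basis is B = [[5,6],[2,4]] with det 8.
Per unit increase in carpentry, x* moves by d = (0.5, -0.25).
The basis stays optimal until stools reaches 0; allowable increase = 52 hr.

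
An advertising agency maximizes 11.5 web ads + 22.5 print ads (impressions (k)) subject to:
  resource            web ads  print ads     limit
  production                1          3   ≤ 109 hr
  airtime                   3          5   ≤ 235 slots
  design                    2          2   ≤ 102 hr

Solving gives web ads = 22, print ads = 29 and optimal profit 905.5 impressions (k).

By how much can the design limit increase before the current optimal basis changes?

24

Binding constraints: production, design. The basis is B = [[1,3],[2,2]] with det -4.
Per unit increase in design, x* moves by d = (0.75, -0.25).
The basis stays optimal until airtime becomes binding; allowable increase = 24 hr.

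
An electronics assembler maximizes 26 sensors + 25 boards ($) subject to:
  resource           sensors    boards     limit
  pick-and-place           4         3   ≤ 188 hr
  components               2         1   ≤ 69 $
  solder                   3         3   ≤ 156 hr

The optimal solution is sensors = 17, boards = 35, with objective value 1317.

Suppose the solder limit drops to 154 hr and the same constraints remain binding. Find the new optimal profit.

1301

Binding: components and solder. Non-binding: pick-and-place (15 unused).
Slack constraints have shadow price 0 (complementary slackness).
From A_Bᵀ y = c: 2·y_components + 3·y_solder = 26; 1·y_components + 3·y_solder = 25.
This yields shadow prices y_components = 1, y_solder = 8.
Δz = y_solder·Δb = 8 × (-2) = -16, so new z* = 1317 − 16 = 1301.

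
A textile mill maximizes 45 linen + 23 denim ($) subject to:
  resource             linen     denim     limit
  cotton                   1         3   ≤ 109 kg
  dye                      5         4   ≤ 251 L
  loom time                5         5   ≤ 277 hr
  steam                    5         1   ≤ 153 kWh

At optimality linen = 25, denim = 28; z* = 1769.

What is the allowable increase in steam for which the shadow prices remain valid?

Binding constraints: cotton, steam. The basis is B = [[1,3],[5,1]] with det -14.
Per unit increase in steam, x* moves by d = (0.2143, -0.0714).
The basis stays optimal until loom time becomes binding; allowable increase = 16.8 kWh.

16.8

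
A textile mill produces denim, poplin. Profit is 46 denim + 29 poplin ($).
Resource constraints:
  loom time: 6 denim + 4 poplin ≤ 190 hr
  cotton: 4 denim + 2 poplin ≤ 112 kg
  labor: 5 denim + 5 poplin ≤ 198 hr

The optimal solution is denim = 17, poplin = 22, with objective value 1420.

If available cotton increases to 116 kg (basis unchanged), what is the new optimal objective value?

Check each constraint at x*: loom time 190/190 (tight); cotton 112/112 (tight); labor 195/198 (slack 3).
Slack constraints have shadow price 0 (complementary slackness).
From A_Bᵀ y = c: 6·y_loom time + 4·y_cotton = 46; 4·y_loom time + 2·y_cotton = 29.
→ y_loom time = 6 and y_cotton = 2.5.
Δz = y_cotton·Δb = 2.5 × (4) = 10, so new z* = 1420 + 10 = 1430.

1430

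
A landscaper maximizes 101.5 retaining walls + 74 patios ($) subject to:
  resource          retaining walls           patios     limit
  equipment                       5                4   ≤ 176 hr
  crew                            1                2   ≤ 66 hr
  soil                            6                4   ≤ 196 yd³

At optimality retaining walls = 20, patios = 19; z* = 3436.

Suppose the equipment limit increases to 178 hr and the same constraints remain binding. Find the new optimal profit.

3455

Binding: equipment and soil. Non-binding: crew (8 unused).
Since crew is not tight, its dual is 0.
From A_Bᵀ y = c: 5·y_equipment + 6·y_soil = 101.5; 4·y_equipment + 4·y_soil = 74.
Solving: y_equipment = 9.5, y_soil = 9.
Δz = y_equipment·Δb = 9.5 × (2) = 19, so new z* = 3436 + 19 = 3455.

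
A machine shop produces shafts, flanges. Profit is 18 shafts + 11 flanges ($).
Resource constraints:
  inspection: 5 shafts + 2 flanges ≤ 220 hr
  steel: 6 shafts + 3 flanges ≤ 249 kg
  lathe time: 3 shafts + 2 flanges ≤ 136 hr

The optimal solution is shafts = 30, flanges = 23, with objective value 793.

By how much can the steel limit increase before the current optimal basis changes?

18

Binding constraints: steel, lathe time. The basis is B = [[6,3],[3,2]] with det 3.
Per unit increase in steel, x* moves by d = (0.6667, -1).
The basis stays optimal until inspection becomes binding; allowable increase = 18 kg.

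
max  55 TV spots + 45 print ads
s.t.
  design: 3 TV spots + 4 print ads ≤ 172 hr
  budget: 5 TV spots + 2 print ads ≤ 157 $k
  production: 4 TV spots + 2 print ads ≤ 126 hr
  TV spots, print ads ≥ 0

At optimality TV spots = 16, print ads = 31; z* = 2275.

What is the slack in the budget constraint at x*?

budget used = 5·16 + 2·31 = 142; slack = 157 − 142 = 15.

15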